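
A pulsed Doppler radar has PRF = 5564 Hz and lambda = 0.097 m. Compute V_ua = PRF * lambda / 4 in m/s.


V_ua = 5564 * 0.097 / 4 = 134.9 m/s

134.9 m/s


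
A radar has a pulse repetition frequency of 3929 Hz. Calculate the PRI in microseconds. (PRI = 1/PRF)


PRI = 1/3929 = 0.0002545177 s = 254.5 us

254.5 us


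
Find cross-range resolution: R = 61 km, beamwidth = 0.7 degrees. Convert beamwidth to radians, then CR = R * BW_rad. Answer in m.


BW_rad = 0.012217305
CR = 61000 * 0.012217305 = 745.3 m

745.3 m


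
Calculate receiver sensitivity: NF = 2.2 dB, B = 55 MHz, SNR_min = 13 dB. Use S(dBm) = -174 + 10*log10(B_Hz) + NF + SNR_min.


10*log10(55000000.0) = 77.4
S = -174 + 77.4 + 2.2 + 13 = -81.4 dBm

-81.4 dBm


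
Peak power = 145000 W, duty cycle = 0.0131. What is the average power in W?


P_avg = 145000 * 0.0131 = 1899.5 W

1899.5 W


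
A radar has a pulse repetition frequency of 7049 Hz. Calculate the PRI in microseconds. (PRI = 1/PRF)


PRI = 1/7049 = 0.0001418641 s = 141.9 us

141.9 us


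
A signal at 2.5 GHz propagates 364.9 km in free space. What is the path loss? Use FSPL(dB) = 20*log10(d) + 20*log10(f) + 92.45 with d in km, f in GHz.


20*log10(364.9) = 51.24
20*log10(2.5) = 7.96
FSPL = 151.7 dB

151.7 dB


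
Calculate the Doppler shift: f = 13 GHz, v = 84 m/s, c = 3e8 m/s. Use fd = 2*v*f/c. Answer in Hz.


fd = 2 * 84 * 13000000000.0 / 3e8 = 7280.0 Hz

7280.0 Hz


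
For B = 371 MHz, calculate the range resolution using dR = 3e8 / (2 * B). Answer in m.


dR = 3e8 / (2 * 371000000.0) = 0.4 m

0.4 m


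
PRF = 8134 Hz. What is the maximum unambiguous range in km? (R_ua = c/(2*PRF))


R_ua = 3e8 / (2 * 8134) = 18441.1 m = 18.4 km

18.4 km


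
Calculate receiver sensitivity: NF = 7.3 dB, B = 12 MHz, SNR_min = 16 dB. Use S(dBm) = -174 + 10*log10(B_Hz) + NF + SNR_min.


10*log10(12000000.0) = 70.79
S = -174 + 70.79 + 7.3 + 16 = -79.9 dBm

-79.9 dBm


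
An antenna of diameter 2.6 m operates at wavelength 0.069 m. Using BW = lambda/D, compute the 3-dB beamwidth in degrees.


BW_rad = 0.069 / 2.6 = 0.026538
BW_deg = 1.52 degrees

1.52 degrees


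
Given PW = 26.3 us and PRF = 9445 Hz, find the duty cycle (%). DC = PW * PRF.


DC = 26.3e-6 * 9445 * 100 = 24.84%

24.84%


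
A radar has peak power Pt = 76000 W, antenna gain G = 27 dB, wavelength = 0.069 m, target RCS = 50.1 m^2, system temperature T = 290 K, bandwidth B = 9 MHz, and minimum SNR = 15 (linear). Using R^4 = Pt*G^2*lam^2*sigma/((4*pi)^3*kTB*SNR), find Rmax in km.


G_lin = 10^(27/10) = 501.187234
R^4 = 76000 * 501.187234^2 * 0.069^2 * 50.1 / ((4*pi)^3 * 1.38e-23 * 290 * 9000000.0 * 15)
R^4 = 4.24726e18 m^4
R_max = (4.24726e18)^(1/4) = 45397.0 m = 45.4 km

45.4 km


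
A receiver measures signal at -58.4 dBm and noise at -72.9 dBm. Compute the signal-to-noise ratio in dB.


SNR = -58.4 - (-72.9) = 14.5 dB

14.5 dB


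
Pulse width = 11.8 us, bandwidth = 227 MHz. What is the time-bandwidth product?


TBP = 11.8 * 227 = 2678.6

2678.6


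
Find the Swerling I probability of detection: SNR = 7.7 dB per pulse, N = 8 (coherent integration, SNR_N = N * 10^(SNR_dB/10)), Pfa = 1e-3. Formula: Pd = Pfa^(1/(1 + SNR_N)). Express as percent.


SNR_lin = 10^(7.7/10) = 5.88844
SNR_N = 8 * 5.88844 = 47.10752
1/(1 + SNR_N) = 1/48.10752 = 0.0207868
Pd = (1e-3)^0.0207868 = 0.86624
Pd = 86.6%

86.6%


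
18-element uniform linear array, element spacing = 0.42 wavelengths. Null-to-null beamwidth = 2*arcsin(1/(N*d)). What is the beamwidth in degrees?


1/(N*d) = 1/(18*0.42) = 0.132275
BW = 2*arcsin(0.132275) = 15.2 degrees

15.2 degrees


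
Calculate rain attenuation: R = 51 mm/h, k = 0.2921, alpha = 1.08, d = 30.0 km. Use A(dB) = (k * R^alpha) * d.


gamma = 0.2921 * 51^1.08 = 20.403626 dB/km
A = 20.403626 * 30.0 = 612.11 dB

612.11 dB


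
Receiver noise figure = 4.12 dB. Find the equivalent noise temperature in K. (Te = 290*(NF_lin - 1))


NF_lin = 10^(4.12/10) = 2.58226
Te = 290 * (2.58226 - 1) = 458.9 K

458.9 K


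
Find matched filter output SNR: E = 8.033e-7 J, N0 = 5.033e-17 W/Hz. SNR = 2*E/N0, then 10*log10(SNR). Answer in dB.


SNR_lin = 2 * 8.033e-7 / 5.033e-17 = 3.192e10
SNR_dB = 10*log10(3.192e10) = 105.0 dB

105.0 dB


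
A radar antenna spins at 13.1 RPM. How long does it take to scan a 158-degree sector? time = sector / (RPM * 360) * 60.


t = 158 / (13.1 * 360) * 60 = 2.01 s

2.01 s


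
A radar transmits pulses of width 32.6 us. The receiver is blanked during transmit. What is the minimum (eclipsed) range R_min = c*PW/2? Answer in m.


R_min = 3e8 * 32.6e-6 / 2 = 4890.0 m

4890.0 m


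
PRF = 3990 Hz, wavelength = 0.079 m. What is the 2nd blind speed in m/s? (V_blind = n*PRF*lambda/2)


V_blind = 2 * 3990 * 0.079 / 2 = 315.2 m/s

315.2 m/s


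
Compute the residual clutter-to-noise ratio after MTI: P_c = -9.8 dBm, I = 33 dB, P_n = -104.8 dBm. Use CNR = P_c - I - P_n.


CNR = -9.8 - 33 - (-104.8) = 62.0 dB

62.0 dB


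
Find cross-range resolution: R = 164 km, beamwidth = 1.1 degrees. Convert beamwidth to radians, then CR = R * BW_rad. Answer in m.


BW_rad = 0.019198622
CR = 164000 * 0.019198622 = 3148.6 m

3148.6 m


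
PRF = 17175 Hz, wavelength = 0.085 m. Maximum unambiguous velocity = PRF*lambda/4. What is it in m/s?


V_ua = 17175 * 0.085 / 4 = 365.0 m/s

365.0 m/s


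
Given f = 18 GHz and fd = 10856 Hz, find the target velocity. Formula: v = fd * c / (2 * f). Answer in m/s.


v = 10856 * 3e8 / (2 * 18000000000.0) = 90.5 m/s

90.5 m/s


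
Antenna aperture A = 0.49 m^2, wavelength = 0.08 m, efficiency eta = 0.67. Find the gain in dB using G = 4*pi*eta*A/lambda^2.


G_linear = 4*pi*0.67*0.49/0.08^2 = 644.62
G_dB = 10*log10(644.62) = 28.1 dB

28.1 dB


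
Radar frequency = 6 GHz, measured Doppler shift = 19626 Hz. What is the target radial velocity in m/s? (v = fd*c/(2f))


v = 19626 * 3e8 / (2 * 6000000000.0) = 490.7 m/s

490.7 m/s


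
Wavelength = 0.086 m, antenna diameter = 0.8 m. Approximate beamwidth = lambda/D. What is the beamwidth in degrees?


BW_rad = 0.086 / 0.8 = 0.1075
BW_deg = 6.16 degrees

6.16 degrees


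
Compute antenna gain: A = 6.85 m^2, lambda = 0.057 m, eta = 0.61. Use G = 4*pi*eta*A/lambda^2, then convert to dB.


G_linear = 4*pi*0.61*6.85/0.057^2 = 16161.46
G_dB = 10*log10(16161.46) = 42.1 dB

42.1 dB


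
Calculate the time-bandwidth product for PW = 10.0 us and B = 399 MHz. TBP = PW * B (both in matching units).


TBP = 10.0 * 399 = 3990.0

3990.0


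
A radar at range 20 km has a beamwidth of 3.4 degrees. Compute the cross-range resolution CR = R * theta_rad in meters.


BW_rad = 0.059341195
CR = 20000 * 0.059341195 = 1186.8 m

1186.8 m


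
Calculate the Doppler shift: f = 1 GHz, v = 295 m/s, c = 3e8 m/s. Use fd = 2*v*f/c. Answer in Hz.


fd = 2 * 295 * 1000000000.0 / 3e8 = 1966.7 Hz

1966.7 Hz


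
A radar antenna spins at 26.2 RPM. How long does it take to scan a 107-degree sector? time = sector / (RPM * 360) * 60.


t = 107 / (26.2 * 360) * 60 = 0.68 s

0.68 s


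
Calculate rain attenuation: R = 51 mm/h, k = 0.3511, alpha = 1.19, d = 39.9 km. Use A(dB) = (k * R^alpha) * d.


gamma = 0.3511 * 51^1.19 = 37.795434 dB/km
A = 37.795434 * 39.9 = 1508.04 dB

1508.04 dB


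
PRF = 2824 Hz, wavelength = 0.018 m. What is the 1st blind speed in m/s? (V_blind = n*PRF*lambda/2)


V_blind = 1 * 2824 * 0.018 / 2 = 25.4 m/s

25.4 m/s


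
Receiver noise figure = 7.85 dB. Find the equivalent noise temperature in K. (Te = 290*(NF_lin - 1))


NF_lin = 10^(7.85/10) = 6.095369
Te = 290 * (6.095369 - 1) = 1477.7 K

1477.7 K


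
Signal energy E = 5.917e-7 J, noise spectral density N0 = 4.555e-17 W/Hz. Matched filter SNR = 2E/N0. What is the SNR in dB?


SNR_lin = 2 * 5.917e-7 / 4.555e-17 = 2.598e10
SNR_dB = 10*log10(2.598e10) = 104.1 dB

104.1 dB


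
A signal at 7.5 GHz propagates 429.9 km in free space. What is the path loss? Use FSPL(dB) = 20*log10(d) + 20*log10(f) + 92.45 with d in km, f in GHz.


20*log10(429.9) = 52.67
20*log10(7.5) = 17.5
FSPL = 162.6 dB

162.6 dB


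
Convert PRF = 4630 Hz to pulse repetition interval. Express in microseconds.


PRI = 1/4630 = 0.0002159827 s = 216.0 us

216.0 us


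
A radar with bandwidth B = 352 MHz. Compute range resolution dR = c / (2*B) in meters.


dR = 3e8 / (2 * 352000000.0) = 0.43 m

0.43 m


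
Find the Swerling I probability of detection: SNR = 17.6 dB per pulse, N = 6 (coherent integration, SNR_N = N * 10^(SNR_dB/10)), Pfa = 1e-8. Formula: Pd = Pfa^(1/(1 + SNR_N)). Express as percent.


SNR_lin = 10^(17.6/10) = 57.54399
SNR_N = 6 * 57.54399 = 345.26394
1/(1 + SNR_N) = 1/346.26394 = 0.002888
Pd = (1e-8)^0.002888 = 0.94819
Pd = 94.8%

94.8%


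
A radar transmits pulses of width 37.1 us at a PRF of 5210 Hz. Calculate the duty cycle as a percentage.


DC = 37.1e-6 * 5210 * 100 = 19.33%

19.33%


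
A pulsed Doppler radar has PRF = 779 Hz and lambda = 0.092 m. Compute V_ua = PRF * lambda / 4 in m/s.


V_ua = 779 * 0.092 / 4 = 17.9 m/s

17.9 m/s


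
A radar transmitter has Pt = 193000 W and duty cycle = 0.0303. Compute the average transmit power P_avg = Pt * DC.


P_avg = 193000 * 0.0303 = 5847.9 W

5847.9 W


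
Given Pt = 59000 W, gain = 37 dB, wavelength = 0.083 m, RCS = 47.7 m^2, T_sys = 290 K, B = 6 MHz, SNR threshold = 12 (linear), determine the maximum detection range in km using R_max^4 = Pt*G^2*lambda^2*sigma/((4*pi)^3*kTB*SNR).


G_lin = 10^(37/10) = 5011.872336
R^4 = 59000 * 5011.872336^2 * 0.083^2 * 47.7 / ((4*pi)^3 * 1.38e-23 * 290 * 6000000.0 * 12)
R^4 = 8.51701e20 m^4
R_max = (8.51701e20)^(1/4) = 170833.0 m = 170.8 km

170.8 km


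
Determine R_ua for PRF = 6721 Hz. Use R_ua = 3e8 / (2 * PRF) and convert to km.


R_ua = 3e8 / (2 * 6721) = 22318.1 m = 22.3 km

22.3 km


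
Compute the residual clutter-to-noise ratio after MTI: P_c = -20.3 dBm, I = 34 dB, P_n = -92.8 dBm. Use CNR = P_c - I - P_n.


CNR = -20.3 - 34 - (-92.8) = 38.5 dB

38.5 dB


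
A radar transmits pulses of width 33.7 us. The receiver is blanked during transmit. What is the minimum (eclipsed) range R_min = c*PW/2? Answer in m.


R_min = 3e8 * 33.7e-6 / 2 = 5055.0 m

5055.0 m


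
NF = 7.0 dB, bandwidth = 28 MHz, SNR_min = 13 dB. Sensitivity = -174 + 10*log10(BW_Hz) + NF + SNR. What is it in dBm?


10*log10(28000000.0) = 74.47
S = -174 + 74.47 + 7.0 + 13 = -79.5 dBm

-79.5 dBm


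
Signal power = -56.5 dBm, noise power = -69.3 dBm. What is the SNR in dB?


SNR = -56.5 - (-69.3) = 12.8 dB

12.8 dB


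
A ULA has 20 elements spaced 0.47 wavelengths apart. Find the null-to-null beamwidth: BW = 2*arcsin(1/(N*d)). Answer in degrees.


1/(N*d) = 1/(20*0.47) = 0.106383
BW = 2*arcsin(0.106383) = 12.2 degrees

12.2 degrees


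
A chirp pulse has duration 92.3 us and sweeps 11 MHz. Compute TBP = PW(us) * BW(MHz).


TBP = 92.3 * 11 = 1015.3

1015.3


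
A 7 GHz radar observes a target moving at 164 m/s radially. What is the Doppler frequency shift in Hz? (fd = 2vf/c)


fd = 2 * 164 * 7000000000.0 / 3e8 = 7653.3 Hz

7653.3 Hz


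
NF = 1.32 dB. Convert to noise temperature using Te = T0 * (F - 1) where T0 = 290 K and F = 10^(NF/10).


NF_lin = 10^(1.32/10) = 1.355189
Te = 290 * (1.355189 - 1) = 103.0 K

103.0 K


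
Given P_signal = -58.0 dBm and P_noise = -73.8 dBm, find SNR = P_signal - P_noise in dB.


SNR = -58.0 - (-73.8) = 15.8 dB

15.8 dB


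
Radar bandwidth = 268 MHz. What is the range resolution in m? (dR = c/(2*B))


dR = 3e8 / (2 * 268000000.0) = 0.56 m

0.56 m


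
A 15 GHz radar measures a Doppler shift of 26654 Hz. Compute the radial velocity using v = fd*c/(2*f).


v = 26654 * 3e8 / (2 * 15000000000.0) = 266.5 m/s

266.5 m/s


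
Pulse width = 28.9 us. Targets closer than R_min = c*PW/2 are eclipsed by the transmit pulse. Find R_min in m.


R_min = 3e8 * 28.9e-6 / 2 = 4335.0 m

4335.0 m


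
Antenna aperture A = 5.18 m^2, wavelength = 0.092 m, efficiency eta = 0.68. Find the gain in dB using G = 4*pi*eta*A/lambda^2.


G_linear = 4*pi*0.68*5.18/0.092^2 = 5229.65
G_dB = 10*log10(5229.65) = 37.2 dB

37.2 dB


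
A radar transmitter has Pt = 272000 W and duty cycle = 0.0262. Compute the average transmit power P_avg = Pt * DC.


P_avg = 272000 * 0.0262 = 7126.4 W

7126.4 W


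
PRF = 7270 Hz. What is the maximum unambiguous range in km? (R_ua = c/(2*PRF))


R_ua = 3e8 / (2 * 7270) = 20632.7 m = 20.6 km

20.6 km


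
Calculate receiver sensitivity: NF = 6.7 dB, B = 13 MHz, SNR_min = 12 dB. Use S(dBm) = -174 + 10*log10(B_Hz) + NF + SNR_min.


10*log10(13000000.0) = 71.14
S = -174 + 71.14 + 6.7 + 12 = -84.2 dBm

-84.2 dBm


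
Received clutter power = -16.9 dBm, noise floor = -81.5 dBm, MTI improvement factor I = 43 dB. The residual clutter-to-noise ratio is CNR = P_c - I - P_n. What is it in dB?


CNR = -16.9 - 43 - (-81.5) = 21.6 dB

21.6 dB


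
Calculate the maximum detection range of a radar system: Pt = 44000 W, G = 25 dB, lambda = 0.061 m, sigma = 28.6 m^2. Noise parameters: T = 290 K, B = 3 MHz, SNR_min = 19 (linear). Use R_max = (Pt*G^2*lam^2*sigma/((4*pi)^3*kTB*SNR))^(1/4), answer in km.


G_lin = 10^(25/10) = 316.227766
R^4 = 44000 * 316.227766^2 * 0.061^2 * 28.6 / ((4*pi)^3 * 1.38e-23 * 290 * 3000000.0 * 19)
R^4 = 1.03442e18 m^4
R_max = (1.03442e18)^(1/4) = 31891.4 m = 31.9 km

31.9 km


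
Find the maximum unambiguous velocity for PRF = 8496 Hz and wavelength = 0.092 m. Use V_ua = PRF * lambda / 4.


V_ua = 8496 * 0.092 / 4 = 195.4 m/s

195.4 m/s


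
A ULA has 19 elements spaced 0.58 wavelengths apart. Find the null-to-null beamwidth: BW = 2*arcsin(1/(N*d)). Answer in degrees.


1/(N*d) = 1/(19*0.58) = 0.090744
BW = 2*arcsin(0.090744) = 10.4 degrees

10.4 degrees


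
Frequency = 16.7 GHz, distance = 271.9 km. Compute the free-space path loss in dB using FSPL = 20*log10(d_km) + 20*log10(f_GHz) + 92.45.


20*log10(271.9) = 48.69
20*log10(16.7) = 24.45
FSPL = 165.6 dB

165.6 dB


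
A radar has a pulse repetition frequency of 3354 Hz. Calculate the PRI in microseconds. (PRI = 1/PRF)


PRI = 1/3354 = 0.0002981515 s = 298.2 us

298.2 us


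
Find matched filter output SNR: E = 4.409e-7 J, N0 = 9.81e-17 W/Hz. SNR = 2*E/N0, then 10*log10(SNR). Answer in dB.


SNR_lin = 2 * 4.409e-7 / 9.81e-17 = 8.989e9
SNR_dB = 10*log10(8.989e9) = 99.5 dB

99.5 dB


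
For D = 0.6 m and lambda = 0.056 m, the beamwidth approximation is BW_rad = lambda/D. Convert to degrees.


BW_rad = 0.056 / 0.6 = 0.093333
BW_deg = 5.35 degrees

5.35 degrees


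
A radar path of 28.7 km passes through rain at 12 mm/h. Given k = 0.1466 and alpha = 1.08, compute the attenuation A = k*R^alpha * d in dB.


gamma = 0.1466 * 12^1.08 = 2.146099 dB/km
A = 2.146099 * 28.7 = 61.59 dB

61.59 dB


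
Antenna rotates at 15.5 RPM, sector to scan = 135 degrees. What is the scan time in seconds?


t = 135 / (15.5 * 360) * 60 = 1.45 s

1.45 s


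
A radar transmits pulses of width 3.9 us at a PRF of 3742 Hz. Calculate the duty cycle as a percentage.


DC = 3.9e-6 * 3742 * 100 = 1.46%

1.46%


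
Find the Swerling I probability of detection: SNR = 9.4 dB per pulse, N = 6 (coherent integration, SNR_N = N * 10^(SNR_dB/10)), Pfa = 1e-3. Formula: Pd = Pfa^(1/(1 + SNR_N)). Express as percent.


SNR_lin = 10^(9.4/10) = 8.70964
SNR_N = 6 * 8.70964 = 52.25784
1/(1 + SNR_N) = 1/53.25784 = 0.0187766
Pd = (1e-3)^0.0187766 = 0.87836
Pd = 87.8%

87.8%


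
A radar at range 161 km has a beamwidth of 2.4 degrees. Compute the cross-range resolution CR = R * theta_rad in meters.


BW_rad = 0.041887902
CR = 161000 * 0.041887902 = 6744.0 m

6744.0 m


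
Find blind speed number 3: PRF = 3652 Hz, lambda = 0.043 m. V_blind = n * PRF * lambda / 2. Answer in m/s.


V_blind = 3 * 3652 * 0.043 / 2 = 235.6 m/s

235.6 m/s


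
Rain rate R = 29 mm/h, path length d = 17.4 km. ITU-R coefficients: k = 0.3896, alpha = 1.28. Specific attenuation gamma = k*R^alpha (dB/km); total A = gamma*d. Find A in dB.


gamma = 0.3896 * 29^1.28 = 29.006036 dB/km
A = 29.006036 * 17.4 = 504.71 dB

504.71 dB


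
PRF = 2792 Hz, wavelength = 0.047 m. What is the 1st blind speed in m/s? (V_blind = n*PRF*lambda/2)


V_blind = 1 * 2792 * 0.047 / 2 = 65.6 m/s

65.6 m/s


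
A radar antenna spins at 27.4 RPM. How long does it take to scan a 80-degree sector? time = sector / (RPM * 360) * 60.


t = 80 / (27.4 * 360) * 60 = 0.49 s

0.49 s


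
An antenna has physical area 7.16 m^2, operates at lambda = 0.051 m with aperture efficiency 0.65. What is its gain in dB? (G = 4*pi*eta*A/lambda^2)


G_linear = 4*pi*0.65*7.16/0.051^2 = 22485.16
G_dB = 10*log10(22485.16) = 43.5 dB

43.5 dB


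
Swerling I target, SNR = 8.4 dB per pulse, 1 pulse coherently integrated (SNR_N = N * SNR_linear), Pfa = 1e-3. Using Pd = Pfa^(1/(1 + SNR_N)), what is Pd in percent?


SNR_lin = 10^(8.4/10) = 6.91831
SNR_N = 1 * 6.91831 = 6.91831
1/(1 + SNR_N) = 1/7.91831 = 0.1262896
Pd = (1e-3)^0.1262896 = 0.41796
Pd = 41.8%

41.8%


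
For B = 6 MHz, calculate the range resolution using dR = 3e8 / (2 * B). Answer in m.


dR = 3e8 / (2 * 6000000.0) = 25.0 m

25.0 m


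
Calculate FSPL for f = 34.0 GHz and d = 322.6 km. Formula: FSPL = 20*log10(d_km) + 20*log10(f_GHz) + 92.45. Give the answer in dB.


20*log10(322.6) = 50.17
20*log10(34.0) = 30.63
FSPL = 173.3 dB

173.3 dB


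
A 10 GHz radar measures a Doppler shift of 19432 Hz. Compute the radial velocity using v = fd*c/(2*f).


v = 19432 * 3e8 / (2 * 10000000000.0) = 291.5 m/s

291.5 m/s


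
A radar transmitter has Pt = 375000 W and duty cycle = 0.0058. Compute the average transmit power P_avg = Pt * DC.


P_avg = 375000 * 0.0058 = 2175.0 W

2175.0 W


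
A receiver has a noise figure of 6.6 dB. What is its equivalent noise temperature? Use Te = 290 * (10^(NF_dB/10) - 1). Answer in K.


NF_lin = 10^(6.6/10) = 4.570882
Te = 290 * (4.570882 - 1) = 1035.6 K

1035.6 K


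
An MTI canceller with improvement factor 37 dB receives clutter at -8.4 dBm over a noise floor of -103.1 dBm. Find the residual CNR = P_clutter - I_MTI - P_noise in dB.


CNR = -8.4 - 37 - (-103.1) = 57.7 dB

57.7 dB


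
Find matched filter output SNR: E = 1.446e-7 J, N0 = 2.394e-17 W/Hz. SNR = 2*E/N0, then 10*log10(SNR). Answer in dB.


SNR_lin = 2 * 1.446e-7 / 2.394e-17 = 1.208e10
SNR_dB = 10*log10(1.208e10) = 100.8 dB

100.8 dB


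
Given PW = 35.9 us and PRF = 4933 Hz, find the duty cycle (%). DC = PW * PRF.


DC = 35.9e-6 * 4933 * 100 = 17.71%

17.71%


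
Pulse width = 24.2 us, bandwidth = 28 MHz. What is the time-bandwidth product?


TBP = 24.2 * 28 = 677.6

677.6


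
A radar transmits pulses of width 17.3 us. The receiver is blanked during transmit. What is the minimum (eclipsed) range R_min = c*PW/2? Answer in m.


R_min = 3e8 * 17.3e-6 / 2 = 2595.0 m

2595.0 m


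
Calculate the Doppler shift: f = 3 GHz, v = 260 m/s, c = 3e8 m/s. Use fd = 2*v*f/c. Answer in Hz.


fd = 2 * 260 * 3000000000.0 / 3e8 = 5200.0 Hz

5200.0 Hz


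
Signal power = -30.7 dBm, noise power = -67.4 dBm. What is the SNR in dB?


SNR = -30.7 - (-67.4) = 36.7 dB

36.7 dB


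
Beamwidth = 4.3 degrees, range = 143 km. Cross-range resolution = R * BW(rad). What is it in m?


BW_rad = 0.075049158
CR = 143000 * 0.075049158 = 10732.0 m

10732.0 m


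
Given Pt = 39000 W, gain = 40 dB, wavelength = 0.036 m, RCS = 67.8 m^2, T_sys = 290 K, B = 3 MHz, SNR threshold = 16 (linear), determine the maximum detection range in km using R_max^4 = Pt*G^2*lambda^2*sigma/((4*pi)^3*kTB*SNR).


G_lin = 10^(40/10) = 10000.0
R^4 = 39000 * 10000.0^2 * 0.036^2 * 67.8 / ((4*pi)^3 * 1.38e-23 * 290 * 3000000.0 * 16)
R^4 = 8.98983e20 m^4
R_max = (8.98983e20)^(1/4) = 173156.1 m = 173.2 km

173.2 km


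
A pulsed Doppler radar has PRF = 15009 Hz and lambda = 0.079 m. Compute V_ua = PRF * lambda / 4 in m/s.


V_ua = 15009 * 0.079 / 4 = 296.4 m/s

296.4 m/s


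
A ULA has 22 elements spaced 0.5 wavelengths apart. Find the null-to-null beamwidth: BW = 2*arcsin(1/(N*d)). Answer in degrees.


1/(N*d) = 1/(22*0.5) = 0.090909
BW = 2*arcsin(0.090909) = 10.4 degrees

10.4 degrees


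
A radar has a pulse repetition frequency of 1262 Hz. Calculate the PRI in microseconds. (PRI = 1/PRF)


PRI = 1/1262 = 0.000792393 s = 792.4 us

792.4 us


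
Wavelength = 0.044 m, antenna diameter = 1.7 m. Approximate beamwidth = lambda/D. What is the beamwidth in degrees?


BW_rad = 0.044 / 1.7 = 0.025882
BW_deg = 1.48 degrees

1.48 degrees


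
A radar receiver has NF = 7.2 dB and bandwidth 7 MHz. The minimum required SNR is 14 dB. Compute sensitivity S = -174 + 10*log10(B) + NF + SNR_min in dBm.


10*log10(7000000.0) = 68.45
S = -174 + 68.45 + 7.2 + 14 = -84.3 dBm

-84.3 dBm


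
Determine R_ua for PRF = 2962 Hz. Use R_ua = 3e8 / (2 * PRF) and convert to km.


R_ua = 3e8 / (2 * 2962) = 50641.5 m = 50.6 km

50.6 km


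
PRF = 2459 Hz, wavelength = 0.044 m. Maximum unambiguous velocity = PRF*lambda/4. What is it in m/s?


V_ua = 2459 * 0.044 / 4 = 27.0 m/s

27.0 m/s


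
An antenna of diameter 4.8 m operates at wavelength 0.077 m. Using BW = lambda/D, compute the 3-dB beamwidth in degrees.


BW_rad = 0.077 / 4.8 = 0.016042
BW_deg = 0.92 degrees

0.92 degrees


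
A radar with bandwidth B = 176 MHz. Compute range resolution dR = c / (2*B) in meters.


dR = 3e8 / (2 * 176000000.0) = 0.85 m

0.85 m


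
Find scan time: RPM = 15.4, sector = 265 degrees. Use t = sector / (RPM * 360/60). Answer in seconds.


t = 265 / (15.4 * 360) * 60 = 2.87 s

2.87 s


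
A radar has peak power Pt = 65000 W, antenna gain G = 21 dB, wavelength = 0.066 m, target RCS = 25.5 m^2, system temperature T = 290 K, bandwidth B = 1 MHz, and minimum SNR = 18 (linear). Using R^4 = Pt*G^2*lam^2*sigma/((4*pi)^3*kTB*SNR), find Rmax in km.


G_lin = 10^(21/10) = 125.892541
R^4 = 65000 * 125.892541^2 * 0.066^2 * 25.5 / ((4*pi)^3 * 1.38e-23 * 290 * 1000000.0 * 18)
R^4 = 8.00502e17 m^4
R_max = (8.00502e17)^(1/4) = 29911.7 m = 29.9 km

29.9 km


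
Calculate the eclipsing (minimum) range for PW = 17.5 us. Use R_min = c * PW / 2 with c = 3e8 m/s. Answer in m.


R_min = 3e8 * 17.5e-6 / 2 = 2625.0 m

2625.0 m


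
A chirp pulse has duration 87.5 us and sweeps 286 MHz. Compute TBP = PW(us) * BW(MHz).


TBP = 87.5 * 286 = 25025.0

25025.0


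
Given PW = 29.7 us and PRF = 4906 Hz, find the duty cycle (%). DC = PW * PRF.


DC = 29.7e-6 * 4906 * 100 = 14.57%

14.57%


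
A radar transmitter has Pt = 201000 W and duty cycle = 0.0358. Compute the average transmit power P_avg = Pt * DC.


P_avg = 201000 * 0.0358 = 7195.8 W

7195.8 W


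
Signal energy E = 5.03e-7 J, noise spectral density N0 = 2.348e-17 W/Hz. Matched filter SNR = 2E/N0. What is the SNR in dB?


SNR_lin = 2 * 5.03e-7 / 2.348e-17 = 4.284e10
SNR_dB = 10*log10(4.284e10) = 106.3 dB

106.3 dB


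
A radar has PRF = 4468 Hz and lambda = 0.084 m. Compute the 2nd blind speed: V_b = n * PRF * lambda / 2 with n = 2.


V_blind = 2 * 4468 * 0.084 / 2 = 375.3 m/s

375.3 m/s


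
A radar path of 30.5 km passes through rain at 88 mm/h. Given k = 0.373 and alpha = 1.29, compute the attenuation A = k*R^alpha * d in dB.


gamma = 0.373 * 88^1.29 = 120.25177 dB/km
A = 120.25177 * 30.5 = 3667.68 dB

3667.68 dB


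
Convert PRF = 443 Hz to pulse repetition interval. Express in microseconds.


PRI = 1/443 = 0.0022573363 s = 2257.3 us

2257.3 us


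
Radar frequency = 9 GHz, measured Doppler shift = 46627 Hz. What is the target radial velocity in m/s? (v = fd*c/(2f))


v = 46627 * 3e8 / (2 * 9000000000.0) = 777.1 m/s

777.1 m/s


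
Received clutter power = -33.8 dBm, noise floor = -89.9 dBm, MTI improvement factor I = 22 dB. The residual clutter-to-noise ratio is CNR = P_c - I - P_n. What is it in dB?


CNR = -33.8 - 22 - (-89.9) = 34.1 dB

34.1 dB


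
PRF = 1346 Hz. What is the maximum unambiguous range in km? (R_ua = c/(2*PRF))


R_ua = 3e8 / (2 * 1346) = 111441.3 m = 111.4 km

111.4 km


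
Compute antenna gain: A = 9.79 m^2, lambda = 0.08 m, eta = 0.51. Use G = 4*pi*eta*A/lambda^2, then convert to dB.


G_linear = 4*pi*0.51*9.79/0.08^2 = 9803.54
G_dB = 10*log10(9803.54) = 39.9 dB

39.9 dB


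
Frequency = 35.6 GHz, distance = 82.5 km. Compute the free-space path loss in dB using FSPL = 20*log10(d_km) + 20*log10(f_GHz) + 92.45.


20*log10(82.5) = 38.33
20*log10(35.6) = 31.03
FSPL = 161.8 dB

161.8 dB


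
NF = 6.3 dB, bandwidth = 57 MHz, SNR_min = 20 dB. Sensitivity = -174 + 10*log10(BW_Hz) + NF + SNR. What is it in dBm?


10*log10(57000000.0) = 77.56
S = -174 + 77.56 + 6.3 + 20 = -70.1 dBm

-70.1 dBm


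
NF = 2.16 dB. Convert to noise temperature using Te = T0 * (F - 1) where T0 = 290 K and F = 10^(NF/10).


NF_lin = 10^(2.16/10) = 1.644372
Te = 290 * (1.644372 - 1) = 186.9 K

186.9 K


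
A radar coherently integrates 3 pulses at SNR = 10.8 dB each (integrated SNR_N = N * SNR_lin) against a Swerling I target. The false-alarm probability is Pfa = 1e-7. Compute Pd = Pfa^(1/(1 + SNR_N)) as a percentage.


SNR_lin = 10^(10.8/10) = 12.02264
SNR_N = 3 * 12.02264 = 36.06792
1/(1 + SNR_N) = 1/37.06792 = 0.0269775
Pd = (1e-7)^0.0269775 = 0.64738
Pd = 64.7%

64.7%


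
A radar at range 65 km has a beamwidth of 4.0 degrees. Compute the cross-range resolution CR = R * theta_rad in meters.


BW_rad = 0.06981317
CR = 65000 * 0.06981317 = 4537.9 m

4537.9 m


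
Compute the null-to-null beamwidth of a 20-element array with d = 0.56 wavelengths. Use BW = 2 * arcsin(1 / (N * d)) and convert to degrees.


1/(N*d) = 1/(20*0.56) = 0.089286
BW = 2*arcsin(0.089286) = 10.2 degrees

10.2 degrees


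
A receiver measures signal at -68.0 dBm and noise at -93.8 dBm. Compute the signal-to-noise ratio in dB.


SNR = -68.0 - (-93.8) = 25.8 dB

25.8 dB


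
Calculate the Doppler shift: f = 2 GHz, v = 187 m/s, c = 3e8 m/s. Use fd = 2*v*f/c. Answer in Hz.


fd = 2 * 187 * 2000000000.0 / 3e8 = 2493.3 Hz

2493.3 Hz


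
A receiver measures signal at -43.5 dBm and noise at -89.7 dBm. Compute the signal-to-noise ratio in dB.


SNR = -43.5 - (-89.7) = 46.2 dB

46.2 dB


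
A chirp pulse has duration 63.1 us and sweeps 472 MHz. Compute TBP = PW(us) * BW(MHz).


TBP = 63.1 * 472 = 29783.2

29783.2


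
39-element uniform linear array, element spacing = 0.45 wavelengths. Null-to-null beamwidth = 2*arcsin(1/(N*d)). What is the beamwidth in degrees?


1/(N*d) = 1/(39*0.45) = 0.05698
BW = 2*arcsin(0.05698) = 6.5 degrees

6.5 degrees


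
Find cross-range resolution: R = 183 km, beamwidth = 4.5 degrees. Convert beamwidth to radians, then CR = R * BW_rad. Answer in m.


BW_rad = 0.078539816
CR = 183000 * 0.078539816 = 14372.8 m

14372.8 m


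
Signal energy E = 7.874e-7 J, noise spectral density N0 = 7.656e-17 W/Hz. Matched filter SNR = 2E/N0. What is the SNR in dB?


SNR_lin = 2 * 7.874e-7 / 7.656e-17 = 2.057e10
SNR_dB = 10*log10(2.057e10) = 103.1 dB

103.1 dB


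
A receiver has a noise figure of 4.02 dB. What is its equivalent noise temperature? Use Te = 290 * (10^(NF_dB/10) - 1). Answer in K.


NF_lin = 10^(4.02/10) = 2.523481
Te = 290 * (2.523481 - 1) = 441.8 K

441.8 K


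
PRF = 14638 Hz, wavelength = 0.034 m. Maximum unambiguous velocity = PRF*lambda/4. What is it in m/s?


V_ua = 14638 * 0.034 / 4 = 124.4 m/s

124.4 m/s


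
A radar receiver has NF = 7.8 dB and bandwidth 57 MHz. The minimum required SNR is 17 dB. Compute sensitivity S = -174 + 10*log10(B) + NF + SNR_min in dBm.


10*log10(57000000.0) = 77.56
S = -174 + 77.56 + 7.8 + 17 = -71.6 dBm

-71.6 dBm


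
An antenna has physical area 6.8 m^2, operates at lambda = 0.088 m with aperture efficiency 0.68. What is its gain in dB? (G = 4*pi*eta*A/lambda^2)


G_linear = 4*pi*0.68*6.8/0.088^2 = 7503.47
G_dB = 10*log10(7503.47) = 38.8 dB

38.8 dB


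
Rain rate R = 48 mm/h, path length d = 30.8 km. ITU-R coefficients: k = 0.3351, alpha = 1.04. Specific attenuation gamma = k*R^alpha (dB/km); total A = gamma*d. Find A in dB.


gamma = 0.3351 * 48^1.04 = 18.778691 dB/km
A = 18.778691 * 30.8 = 578.38 dB

578.38 dB


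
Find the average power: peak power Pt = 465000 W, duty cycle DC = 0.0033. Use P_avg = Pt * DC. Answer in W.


P_avg = 465000 * 0.0033 = 1534.5 W

1534.5 W


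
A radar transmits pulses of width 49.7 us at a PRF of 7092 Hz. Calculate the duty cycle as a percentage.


DC = 49.7e-6 * 7092 * 100 = 35.25%

35.25%


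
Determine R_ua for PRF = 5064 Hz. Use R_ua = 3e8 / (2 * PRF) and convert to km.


R_ua = 3e8 / (2 * 5064) = 29620.9 m = 29.6 km

29.6 km


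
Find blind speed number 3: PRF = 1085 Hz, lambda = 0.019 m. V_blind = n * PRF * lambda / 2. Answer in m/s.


V_blind = 3 * 1085 * 0.019 / 2 = 30.9 m/s

30.9 m/s


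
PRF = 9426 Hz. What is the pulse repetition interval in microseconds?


PRI = 1/9426 = 0.0001060895 s = 106.1 us

106.1 us


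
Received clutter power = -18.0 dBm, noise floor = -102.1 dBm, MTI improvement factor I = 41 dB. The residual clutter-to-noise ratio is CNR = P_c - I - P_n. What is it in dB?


CNR = -18.0 - 41 - (-102.1) = 43.1 dB

43.1 dB


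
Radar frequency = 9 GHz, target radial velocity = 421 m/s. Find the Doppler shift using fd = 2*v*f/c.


fd = 2 * 421 * 9000000000.0 / 3e8 = 25260.0 Hz

25260.0 Hz


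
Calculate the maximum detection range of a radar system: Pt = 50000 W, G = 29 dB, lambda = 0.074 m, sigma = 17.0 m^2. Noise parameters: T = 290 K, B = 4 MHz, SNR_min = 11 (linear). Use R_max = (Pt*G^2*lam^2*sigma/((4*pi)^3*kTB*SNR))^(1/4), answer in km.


G_lin = 10^(29/10) = 794.328235
R^4 = 50000 * 794.328235^2 * 0.074^2 * 17.0 / ((4*pi)^3 * 1.38e-23 * 290 * 4000000.0 * 11)
R^4 = 8.40472e18 m^4
R_max = (8.40472e18)^(1/4) = 53843.2 m = 53.8 km

53.8 km


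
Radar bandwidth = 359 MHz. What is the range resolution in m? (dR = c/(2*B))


dR = 3e8 / (2 * 359000000.0) = 0.42 m

0.42 m


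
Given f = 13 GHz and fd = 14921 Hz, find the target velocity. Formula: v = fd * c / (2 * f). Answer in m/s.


v = 14921 * 3e8 / (2 * 13000000000.0) = 172.2 m/s

172.2 m/s


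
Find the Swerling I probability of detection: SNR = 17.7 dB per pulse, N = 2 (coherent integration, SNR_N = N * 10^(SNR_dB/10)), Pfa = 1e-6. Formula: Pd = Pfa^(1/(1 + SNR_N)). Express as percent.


SNR_lin = 10^(17.7/10) = 58.88437
SNR_N = 2 * 58.88437 = 117.76874
1/(1 + SNR_N) = 1/118.76874 = 0.0084197
Pd = (1e-6)^0.0084197 = 0.89019
Pd = 89.0%

89.0%


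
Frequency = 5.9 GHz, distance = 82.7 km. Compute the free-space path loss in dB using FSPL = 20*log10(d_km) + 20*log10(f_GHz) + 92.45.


20*log10(82.7) = 38.35
20*log10(5.9) = 15.42
FSPL = 146.2 dB

146.2 dB


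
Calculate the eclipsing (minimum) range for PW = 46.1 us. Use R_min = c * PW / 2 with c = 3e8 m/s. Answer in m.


R_min = 3e8 * 46.1e-6 / 2 = 6915.0 m

6915.0 m


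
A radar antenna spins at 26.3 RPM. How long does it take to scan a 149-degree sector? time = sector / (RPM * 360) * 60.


t = 149 / (26.3 * 360) * 60 = 0.94 s

0.94 s


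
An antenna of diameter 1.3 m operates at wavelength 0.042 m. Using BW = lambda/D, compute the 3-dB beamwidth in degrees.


BW_rad = 0.042 / 1.3 = 0.032308
BW_deg = 1.85 degrees

1.85 degrees


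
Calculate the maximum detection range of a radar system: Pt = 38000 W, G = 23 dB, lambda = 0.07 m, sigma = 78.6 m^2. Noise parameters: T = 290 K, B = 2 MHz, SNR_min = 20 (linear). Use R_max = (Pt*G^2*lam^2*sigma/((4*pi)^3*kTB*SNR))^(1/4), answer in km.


G_lin = 10^(23/10) = 199.526231
R^4 = 38000 * 199.526231^2 * 0.07^2 * 78.6 / ((4*pi)^3 * 1.38e-23 * 290 * 2000000.0 * 20)
R^4 = 1.83415e18 m^4
R_max = (1.83415e18)^(1/4) = 36800.9 m = 36.8 km

36.8 km


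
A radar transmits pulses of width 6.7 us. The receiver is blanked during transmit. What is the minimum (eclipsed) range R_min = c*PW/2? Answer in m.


R_min = 3e8 * 6.7e-6 / 2 = 1005.0 m

1005.0 m


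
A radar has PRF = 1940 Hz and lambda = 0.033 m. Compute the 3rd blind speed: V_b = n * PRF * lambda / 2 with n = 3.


V_blind = 3 * 1940 * 0.033 / 2 = 96.0 m/s

96.0 m/s


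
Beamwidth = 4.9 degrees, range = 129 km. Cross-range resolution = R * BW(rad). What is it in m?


BW_rad = 0.085521133
CR = 129000 * 0.085521133 = 11032.2 m

11032.2 m


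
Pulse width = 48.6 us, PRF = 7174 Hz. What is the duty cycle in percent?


DC = 48.6e-6 * 7174 * 100 = 34.87%

34.87%


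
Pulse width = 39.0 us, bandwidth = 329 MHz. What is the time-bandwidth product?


TBP = 39.0 * 329 = 12831.0

12831.0


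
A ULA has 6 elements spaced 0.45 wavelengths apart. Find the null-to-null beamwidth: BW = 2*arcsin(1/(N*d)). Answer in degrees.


1/(N*d) = 1/(6*0.45) = 0.37037
BW = 2*arcsin(0.37037) = 43.5 degrees

43.5 degrees


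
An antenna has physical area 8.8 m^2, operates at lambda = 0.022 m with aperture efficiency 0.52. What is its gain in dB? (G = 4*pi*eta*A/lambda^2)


G_linear = 4*pi*0.52*8.8/0.022^2 = 118809.32
G_dB = 10*log10(118809.32) = 50.7 dB

50.7 dB


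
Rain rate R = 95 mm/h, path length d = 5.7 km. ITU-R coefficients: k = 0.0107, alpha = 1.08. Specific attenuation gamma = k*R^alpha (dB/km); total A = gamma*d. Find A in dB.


gamma = 0.0107 * 95^1.08 = 1.463273 dB/km
A = 1.463273 * 5.7 = 8.34 dB

8.34 dB


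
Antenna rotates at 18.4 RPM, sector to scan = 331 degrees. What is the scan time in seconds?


t = 331 / (18.4 * 360) * 60 = 3.0 s

3.0 s


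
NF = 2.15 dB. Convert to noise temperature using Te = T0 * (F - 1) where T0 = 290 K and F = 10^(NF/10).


NF_lin = 10^(2.15/10) = 1.64059
Te = 290 * (1.64059 - 1) = 185.8 K

185.8 K


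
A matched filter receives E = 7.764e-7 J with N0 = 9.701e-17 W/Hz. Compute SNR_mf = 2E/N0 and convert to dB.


SNR_lin = 2 * 7.764e-7 / 9.701e-17 = 1.601e10
SNR_dB = 10*log10(1.601e10) = 102.0 dB

102.0 dB


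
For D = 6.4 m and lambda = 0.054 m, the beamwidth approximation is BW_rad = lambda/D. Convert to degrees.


BW_rad = 0.054 / 6.4 = 0.008437
BW_deg = 0.48 degrees

0.48 degrees


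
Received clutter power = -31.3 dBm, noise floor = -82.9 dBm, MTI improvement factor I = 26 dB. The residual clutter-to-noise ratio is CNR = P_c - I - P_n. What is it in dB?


CNR = -31.3 - 26 - (-82.9) = 25.6 dB

25.6 dB


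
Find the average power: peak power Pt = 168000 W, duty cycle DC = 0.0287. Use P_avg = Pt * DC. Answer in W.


P_avg = 168000 * 0.0287 = 4821.6 W

4821.6 W


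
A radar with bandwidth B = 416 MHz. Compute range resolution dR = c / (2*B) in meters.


dR = 3e8 / (2 * 416000000.0) = 0.36 m

0.36 m


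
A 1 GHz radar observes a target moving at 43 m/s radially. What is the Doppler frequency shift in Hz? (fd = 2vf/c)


fd = 2 * 43 * 1000000000.0 / 3e8 = 286.7 Hz

286.7 Hz


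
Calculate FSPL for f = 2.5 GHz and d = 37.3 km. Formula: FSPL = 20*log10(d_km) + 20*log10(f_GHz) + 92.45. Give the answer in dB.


20*log10(37.3) = 31.43
20*log10(2.5) = 7.96
FSPL = 131.8 dB

131.8 dB


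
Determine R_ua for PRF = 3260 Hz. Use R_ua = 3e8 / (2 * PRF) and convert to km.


R_ua = 3e8 / (2 * 3260) = 46012.3 m = 46.0 km

46.0 km


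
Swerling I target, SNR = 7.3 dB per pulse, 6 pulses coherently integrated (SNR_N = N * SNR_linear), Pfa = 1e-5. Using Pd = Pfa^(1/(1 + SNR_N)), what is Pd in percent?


SNR_lin = 10^(7.3/10) = 5.37032
SNR_N = 6 * 5.37032 = 32.22192
1/(1 + SNR_N) = 1/33.22192 = 0.0301006
Pd = (1e-5)^0.0301006 = 0.70713
Pd = 70.7%

70.7%


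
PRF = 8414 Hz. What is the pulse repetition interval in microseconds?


PRI = 1/8414 = 0.0001188495 s = 118.8 us

118.8 us


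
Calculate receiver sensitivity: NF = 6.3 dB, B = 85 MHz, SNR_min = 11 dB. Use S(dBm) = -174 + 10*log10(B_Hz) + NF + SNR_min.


10*log10(85000000.0) = 79.29
S = -174 + 79.29 + 6.3 + 11 = -77.4 dBm

-77.4 dBm


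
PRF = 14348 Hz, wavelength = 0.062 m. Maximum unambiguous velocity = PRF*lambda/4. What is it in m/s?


V_ua = 14348 * 0.062 / 4 = 222.4 m/s

222.4 m/s


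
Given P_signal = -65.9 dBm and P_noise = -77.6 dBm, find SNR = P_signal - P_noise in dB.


SNR = -65.9 - (-77.6) = 11.7 dB

11.7 dB


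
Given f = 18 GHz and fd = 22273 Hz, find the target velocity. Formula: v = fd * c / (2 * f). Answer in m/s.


v = 22273 * 3e8 / (2 * 18000000000.0) = 185.6 m/s

185.6 m/s


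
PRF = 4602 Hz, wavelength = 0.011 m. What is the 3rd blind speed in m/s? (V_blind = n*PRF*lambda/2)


V_blind = 3 * 4602 * 0.011 / 2 = 75.9 m/s

75.9 m/s


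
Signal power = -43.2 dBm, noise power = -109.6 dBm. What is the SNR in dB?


SNR = -43.2 - (-109.6) = 66.4 dB

66.4 dB


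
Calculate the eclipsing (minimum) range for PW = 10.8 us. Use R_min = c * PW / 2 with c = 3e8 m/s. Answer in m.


R_min = 3e8 * 10.8e-6 / 2 = 1620.0 m

1620.0 m


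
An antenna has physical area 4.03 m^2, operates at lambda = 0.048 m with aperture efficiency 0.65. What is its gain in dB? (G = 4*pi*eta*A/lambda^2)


G_linear = 4*pi*0.65*4.03/0.048^2 = 14287.16
G_dB = 10*log10(14287.16) = 41.5 dB

41.5 dB


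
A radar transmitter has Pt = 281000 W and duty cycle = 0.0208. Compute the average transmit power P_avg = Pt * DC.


P_avg = 281000 * 0.0208 = 5844.8 W

5844.8 W


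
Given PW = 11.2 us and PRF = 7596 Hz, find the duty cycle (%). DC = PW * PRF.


DC = 11.2e-6 * 7596 * 100 = 8.51%

8.51%


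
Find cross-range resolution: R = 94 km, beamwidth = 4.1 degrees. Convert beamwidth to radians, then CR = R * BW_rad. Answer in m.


BW_rad = 0.071558499
CR = 94000 * 0.071558499 = 6726.5 m

6726.5 m


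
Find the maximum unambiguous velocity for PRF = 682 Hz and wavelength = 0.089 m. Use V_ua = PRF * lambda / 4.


V_ua = 682 * 0.089 / 4 = 15.2 m/s

15.2 m/s


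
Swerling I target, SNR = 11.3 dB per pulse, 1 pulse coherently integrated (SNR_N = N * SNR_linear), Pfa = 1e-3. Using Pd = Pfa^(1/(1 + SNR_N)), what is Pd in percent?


SNR_lin = 10^(11.3/10) = 13.48963
SNR_N = 1 * 13.48963 = 13.48963
1/(1 + SNR_N) = 1/14.48963 = 0.0690149
Pd = (1e-3)^0.0690149 = 0.62081
Pd = 62.1%

62.1%


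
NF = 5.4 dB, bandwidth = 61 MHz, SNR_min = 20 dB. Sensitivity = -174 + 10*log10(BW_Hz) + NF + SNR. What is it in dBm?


10*log10(61000000.0) = 77.85
S = -174 + 77.85 + 5.4 + 20 = -70.7 dBm

-70.7 dBm


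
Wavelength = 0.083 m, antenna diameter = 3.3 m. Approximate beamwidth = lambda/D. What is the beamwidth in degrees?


BW_rad = 0.083 / 3.3 = 0.025152
BW_deg = 1.44 degrees

1.44 degrees


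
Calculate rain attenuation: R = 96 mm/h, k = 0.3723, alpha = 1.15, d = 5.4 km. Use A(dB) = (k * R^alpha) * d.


gamma = 0.3723 * 96^1.15 = 70.876939 dB/km
A = 70.876939 * 5.4 = 382.74 dB

382.74 dB


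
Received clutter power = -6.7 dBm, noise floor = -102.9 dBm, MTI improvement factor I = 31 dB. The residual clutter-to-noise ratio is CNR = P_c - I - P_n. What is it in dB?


CNR = -6.7 - 31 - (-102.9) = 65.2 dB

65.2 dB


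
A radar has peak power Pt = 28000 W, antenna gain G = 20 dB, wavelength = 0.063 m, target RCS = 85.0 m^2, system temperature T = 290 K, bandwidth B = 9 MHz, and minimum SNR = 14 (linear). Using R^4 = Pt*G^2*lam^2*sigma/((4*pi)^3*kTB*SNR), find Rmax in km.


G_lin = 10^(20/10) = 100.0
R^4 = 28000 * 100.0^2 * 0.063^2 * 85.0 / ((4*pi)^3 * 1.38e-23 * 290 * 9000000.0 * 14)
R^4 = 9.44019e16 m^4
R_max = (9.44019e16)^(1/4) = 17528.5 m = 17.5 km

17.5 km


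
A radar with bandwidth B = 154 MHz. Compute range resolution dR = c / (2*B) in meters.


dR = 3e8 / (2 * 154000000.0) = 0.97 m

0.97 m
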